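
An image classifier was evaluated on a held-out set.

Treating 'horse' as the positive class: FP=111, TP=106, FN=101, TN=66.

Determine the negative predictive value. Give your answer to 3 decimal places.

NPV = TN/(TN+FN) = 66/(66+101) = 0.395

0.395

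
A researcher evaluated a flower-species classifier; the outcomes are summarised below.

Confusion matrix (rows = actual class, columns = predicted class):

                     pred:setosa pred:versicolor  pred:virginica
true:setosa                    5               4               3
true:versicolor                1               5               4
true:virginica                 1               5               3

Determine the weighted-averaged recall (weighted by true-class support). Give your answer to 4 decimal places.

Per-class recall (TP/(TP+FN)):
  setosa: TP=5, FN=4+3=7 → 5/12 = 0.41667
  versicolor: TP=5, FN=1+4=5 → 5/10 = 0.50000
  virginica: TP=3, FN=1+5=6 → 3/9 = 0.33333
Weighted-recall = Σ (supportᵢ/N)·recallᵢ with N=31: (12/31)·0.41667 + (10/31)·0.50000 + (9/31)·0.33333 = 0.4194

0.4194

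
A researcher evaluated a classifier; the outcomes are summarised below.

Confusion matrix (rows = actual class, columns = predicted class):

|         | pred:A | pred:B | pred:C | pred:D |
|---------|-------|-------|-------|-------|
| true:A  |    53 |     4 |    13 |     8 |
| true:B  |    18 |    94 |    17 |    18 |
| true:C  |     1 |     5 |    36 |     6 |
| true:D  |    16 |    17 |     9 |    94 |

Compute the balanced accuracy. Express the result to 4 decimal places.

Balanced accuracy = mean of per-class recall.
  A: recall = 53/78 = 0.67949
  B: recall = 94/147 = 0.63946
  C: recall = 36/48 = 0.75000
  D: recall = 94/136 = 0.69118
Mean = (0.67949 + 0.63946 + 0.75000 + 0.69118) / 4 = 0.6900

0.6900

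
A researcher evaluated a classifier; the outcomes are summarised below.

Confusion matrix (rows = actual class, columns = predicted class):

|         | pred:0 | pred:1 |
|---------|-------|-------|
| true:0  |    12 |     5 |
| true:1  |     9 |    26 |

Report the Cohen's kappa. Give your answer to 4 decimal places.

0.4231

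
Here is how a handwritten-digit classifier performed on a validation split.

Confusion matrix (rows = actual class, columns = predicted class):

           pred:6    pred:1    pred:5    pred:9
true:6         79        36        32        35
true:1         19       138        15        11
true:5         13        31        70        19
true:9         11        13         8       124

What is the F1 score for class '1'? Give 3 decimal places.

0.688

Treat '1' as positive and all other classes as negative.
F1 score = 2·TP/(2·TP+FP+FN).
1: TP=138, FP=36+31+13=80, FN=19+15+11=45 → 276/401 = 0.6883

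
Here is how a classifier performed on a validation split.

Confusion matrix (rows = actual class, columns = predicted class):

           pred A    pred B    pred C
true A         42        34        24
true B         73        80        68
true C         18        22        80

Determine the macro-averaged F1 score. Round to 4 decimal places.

0.4522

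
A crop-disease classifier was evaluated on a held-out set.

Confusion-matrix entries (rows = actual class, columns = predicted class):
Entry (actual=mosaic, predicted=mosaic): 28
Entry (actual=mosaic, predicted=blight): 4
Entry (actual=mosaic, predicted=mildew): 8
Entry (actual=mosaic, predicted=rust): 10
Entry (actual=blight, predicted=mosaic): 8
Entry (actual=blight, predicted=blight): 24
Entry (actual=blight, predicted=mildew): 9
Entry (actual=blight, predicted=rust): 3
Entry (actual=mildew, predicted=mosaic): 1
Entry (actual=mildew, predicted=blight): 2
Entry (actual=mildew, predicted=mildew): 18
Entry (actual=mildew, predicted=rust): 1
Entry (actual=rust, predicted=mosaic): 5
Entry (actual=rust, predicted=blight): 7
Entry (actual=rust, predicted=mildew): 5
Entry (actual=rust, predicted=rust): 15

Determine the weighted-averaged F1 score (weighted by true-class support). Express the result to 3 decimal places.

0.574

Per-class F1 score (2·TP/(2·TP+FP+FN)):
  mosaic: TP=28, FP=8+1+5=14, FN=4+8+10=22 → 56/92 = 0.6087
  blight: TP=24, FP=4+2+7=13, FN=8+9+3=20 → 48/81 = 0.5926
  mildew: TP=18, FP=8+9+5=22, FN=1+2+1=4 → 36/62 = 0.5806
  rust: TP=15, FP=10+3+1=14, FN=5+7+5=17 → 30/61 = 0.4918
Weighted-F1 score = Σ (supportᵢ/N)·F1 scoreᵢ with N=148: (50/148)·0.6087 + (44/148)·0.5926 + (22/148)·0.5806 + (32/148)·0.4918 = 0.574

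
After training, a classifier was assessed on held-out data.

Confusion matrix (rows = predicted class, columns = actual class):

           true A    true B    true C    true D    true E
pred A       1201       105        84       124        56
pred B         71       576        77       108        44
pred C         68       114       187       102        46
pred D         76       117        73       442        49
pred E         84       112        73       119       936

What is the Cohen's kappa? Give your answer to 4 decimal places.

Observed agreement pₒ = trace/N = 3342/5044 = 0.66257
Expected agreement pₑ = Σ (rowᵢ·colᵢ)/N² = (1500·1570 + 1024·876 + 494·517 + 895·757 + 1131·1324)/5044² = 0.22335
κ = (pₒ − pₑ)/(1 − pₑ) = (0.66257 − 0.22335)/(1 − 0.22335) = 0.5655

0.5655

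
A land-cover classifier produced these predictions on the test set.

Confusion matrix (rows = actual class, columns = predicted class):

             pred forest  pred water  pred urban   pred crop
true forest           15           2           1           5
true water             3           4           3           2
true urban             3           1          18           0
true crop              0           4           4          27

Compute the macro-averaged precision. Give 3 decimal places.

Per-class precision (TP/(TP+FP)):
  forest: TP=15, FP=3+3+0=6 → 15/21 = 0.7143
  water: TP=4, FP=2+1+4=7 → 4/11 = 0.3636
  urban: TP=18, FP=1+3+4=8 → 18/26 = 0.6923
  crop: TP=27, FP=5+2+0=7 → 27/34 = 0.7941
Macro-precision = mean = (0.7143 + 0.3636 + 0.6923 + 0.7941) / 4 = 0.641

0.641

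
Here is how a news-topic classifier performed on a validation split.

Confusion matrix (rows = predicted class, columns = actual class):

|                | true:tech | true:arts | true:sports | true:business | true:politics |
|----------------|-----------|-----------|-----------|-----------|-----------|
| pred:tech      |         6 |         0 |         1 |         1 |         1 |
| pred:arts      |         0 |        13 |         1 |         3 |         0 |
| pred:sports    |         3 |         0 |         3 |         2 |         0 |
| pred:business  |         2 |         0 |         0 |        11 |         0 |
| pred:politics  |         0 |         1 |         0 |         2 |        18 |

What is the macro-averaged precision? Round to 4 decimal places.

Per-class precision (TP/(TP+FP)):
  tech: TP=6, FP=0+1+1+1=3 → 6/9 = 0.66667
  arts: TP=13, FP=0+1+3+0=4 → 13/17 = 0.76471
  sports: TP=3, FP=3+0+2+0=5 → 3/8 = 0.37500
  business: TP=11, FP=2+0+0+0=2 → 11/13 = 0.84615
  politics: TP=18, FP=0+1+0+2=3 → 18/21 = 0.85714
Macro-precision = mean = (0.66667 + 0.76471 + 0.37500 + 0.84615 + 0.85714) / 5 = 0.7019

0.7019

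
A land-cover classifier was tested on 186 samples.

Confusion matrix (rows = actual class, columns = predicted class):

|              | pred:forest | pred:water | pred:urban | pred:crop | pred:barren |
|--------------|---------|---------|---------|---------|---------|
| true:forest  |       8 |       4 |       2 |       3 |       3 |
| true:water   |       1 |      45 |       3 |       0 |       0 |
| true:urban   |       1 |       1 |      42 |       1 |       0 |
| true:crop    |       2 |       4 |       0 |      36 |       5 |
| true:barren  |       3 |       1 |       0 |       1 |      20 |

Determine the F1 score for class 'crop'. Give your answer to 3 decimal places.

Take TP from the diagonal, FP from the rest of the 'crop' prediction marginal, FN from the rest of the 'crop' actual marginal.
F1 score = 2·TP/(2·TP+FP+FN).
crop: TP=36, FP=3+0+1+1=5, FN=2+4+0+5=11 → 72/88 = 0.8182

0.818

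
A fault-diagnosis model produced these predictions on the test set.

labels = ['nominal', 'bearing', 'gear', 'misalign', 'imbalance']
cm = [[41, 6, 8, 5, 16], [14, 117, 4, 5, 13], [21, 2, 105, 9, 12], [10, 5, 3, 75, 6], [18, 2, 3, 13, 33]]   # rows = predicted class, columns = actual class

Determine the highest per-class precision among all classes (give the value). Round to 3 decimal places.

Per-class precision (TP/(TP+FP)):
  nominal: TP=41, FP=6+8+5+16=35 → 41/76 = 0.5395
  bearing: TP=117, FP=14+4+5+13=36 → 117/153 = 0.7647
  gear: TP=105, FP=21+2+9+12=44 → 105/149 = 0.7047
  misalign: TP=75, FP=10+5+3+6=24 → 75/99 = 0.7576
  imbalance: TP=33, FP=18+2+3+13=36 → 33/69 = 0.4783
Highest is class 'bearing' with precision = 0.765.

0.765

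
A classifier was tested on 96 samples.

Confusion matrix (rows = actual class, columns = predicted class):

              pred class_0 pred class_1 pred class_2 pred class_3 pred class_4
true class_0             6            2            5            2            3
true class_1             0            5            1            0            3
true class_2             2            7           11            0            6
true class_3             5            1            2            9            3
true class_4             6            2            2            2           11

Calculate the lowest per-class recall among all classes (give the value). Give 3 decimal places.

Per-class recall (TP/(TP+FN)):
  class_0: TP=6, FN=2+5+2+3=12 → 6/18 = 0.3333
  class_1: TP=5, FN=0+1+0+3=4 → 5/9 = 0.5556
  class_2: TP=11, FN=2+7+0+6=15 → 11/26 = 0.4231
  class_3: TP=9, FN=5+1+2+3=11 → 9/20 = 0.4500
  class_4: TP=11, FN=6+2+2+2=12 → 11/23 = 0.4783
Lowest is class 'class_0' with recall = 0.333.

0.333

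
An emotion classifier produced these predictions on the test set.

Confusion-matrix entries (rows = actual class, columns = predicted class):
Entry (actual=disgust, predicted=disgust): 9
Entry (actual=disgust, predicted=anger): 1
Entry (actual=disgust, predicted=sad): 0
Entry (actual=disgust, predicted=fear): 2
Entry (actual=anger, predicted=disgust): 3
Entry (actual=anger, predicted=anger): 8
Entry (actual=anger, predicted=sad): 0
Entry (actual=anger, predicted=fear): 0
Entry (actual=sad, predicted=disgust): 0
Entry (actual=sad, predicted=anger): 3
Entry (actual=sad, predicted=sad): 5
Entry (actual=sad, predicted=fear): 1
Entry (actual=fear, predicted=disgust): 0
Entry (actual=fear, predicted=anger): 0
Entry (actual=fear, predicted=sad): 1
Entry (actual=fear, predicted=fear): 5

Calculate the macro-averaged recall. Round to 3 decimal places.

Per-class recall (TP/(TP+FN)):
  disgust: TP=9, FN=1+0+2=3 → 9/12 = 0.7500
  anger: TP=8, FN=3+0+0=3 → 8/11 = 0.7273
  sad: TP=5, FN=0+3+1=4 → 5/9 = 0.5556
  fear: TP=5, FN=0+0+1=1 → 5/6 = 0.8333
Macro-recall = mean = (0.7500 + 0.7273 + 0.5556 + 0.8333) / 4 = 0.717

0.717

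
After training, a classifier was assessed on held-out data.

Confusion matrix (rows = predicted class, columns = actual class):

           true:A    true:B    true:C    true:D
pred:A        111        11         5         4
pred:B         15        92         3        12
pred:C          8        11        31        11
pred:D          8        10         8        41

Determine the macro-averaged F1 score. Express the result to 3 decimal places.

0.686

Per-class F1 score (2·TP/(2·TP+FP+FN)):
  A: TP=111, FP=11+5+4=20, FN=15+8+8=31 → 222/273 = 0.8132
  B: TP=92, FP=15+3+12=30, FN=11+11+10=32 → 184/246 = 0.7480
  C: TP=31, FP=8+11+11=30, FN=5+3+8=16 → 62/108 = 0.5741
  D: TP=41, FP=8+10+8=26, FN=4+12+11=27 → 82/135 = 0.6074
Macro-F1 score = mean = (0.8132 + 0.7480 + 0.5741 + 0.6074) / 4 = 0.686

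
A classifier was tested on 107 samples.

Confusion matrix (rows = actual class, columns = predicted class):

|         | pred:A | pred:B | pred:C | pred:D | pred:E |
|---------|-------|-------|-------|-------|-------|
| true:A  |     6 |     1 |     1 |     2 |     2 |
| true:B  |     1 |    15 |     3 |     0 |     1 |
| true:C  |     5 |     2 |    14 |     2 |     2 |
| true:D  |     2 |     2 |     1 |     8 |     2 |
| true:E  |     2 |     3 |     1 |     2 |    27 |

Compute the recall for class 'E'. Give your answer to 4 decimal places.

0.7714

Take TP from the diagonal, FP from the rest of the 'E' prediction marginal, FN from the rest of the 'E' actual marginal.
recall = TP/(TP+FN).
E: TP=27, FN=2+3+1+2=8 → 27/35 = 0.77143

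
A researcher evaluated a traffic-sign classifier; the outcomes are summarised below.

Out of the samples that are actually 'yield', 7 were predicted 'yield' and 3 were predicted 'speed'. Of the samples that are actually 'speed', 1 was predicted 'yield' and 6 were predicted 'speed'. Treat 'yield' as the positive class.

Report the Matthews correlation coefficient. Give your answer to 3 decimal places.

MCC = (TP·TN − FP·FN) / √((TP+FP)(TP+FN)(TN+FP)(TN+FN))
Numerator = 7·6 − 1·3 = 39
Denominator = √(8·10·7·9) = √5040 = 70.9930
MCC = 39 / 70.9930 = 0.549

0.549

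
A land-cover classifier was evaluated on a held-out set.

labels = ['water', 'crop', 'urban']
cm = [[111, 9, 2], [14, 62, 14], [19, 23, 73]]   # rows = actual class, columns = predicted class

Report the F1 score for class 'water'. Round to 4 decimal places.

0.8346

One-vs-rest for 'water': TP = diagonal; FP = other classes predicted 'water'; FN = 'water' predicted as other.
F1 score = 2·TP/(2·TP+FP+FN).
water: TP=111, FP=14+19=33, FN=9+2=11 → 222/266 = 0.83459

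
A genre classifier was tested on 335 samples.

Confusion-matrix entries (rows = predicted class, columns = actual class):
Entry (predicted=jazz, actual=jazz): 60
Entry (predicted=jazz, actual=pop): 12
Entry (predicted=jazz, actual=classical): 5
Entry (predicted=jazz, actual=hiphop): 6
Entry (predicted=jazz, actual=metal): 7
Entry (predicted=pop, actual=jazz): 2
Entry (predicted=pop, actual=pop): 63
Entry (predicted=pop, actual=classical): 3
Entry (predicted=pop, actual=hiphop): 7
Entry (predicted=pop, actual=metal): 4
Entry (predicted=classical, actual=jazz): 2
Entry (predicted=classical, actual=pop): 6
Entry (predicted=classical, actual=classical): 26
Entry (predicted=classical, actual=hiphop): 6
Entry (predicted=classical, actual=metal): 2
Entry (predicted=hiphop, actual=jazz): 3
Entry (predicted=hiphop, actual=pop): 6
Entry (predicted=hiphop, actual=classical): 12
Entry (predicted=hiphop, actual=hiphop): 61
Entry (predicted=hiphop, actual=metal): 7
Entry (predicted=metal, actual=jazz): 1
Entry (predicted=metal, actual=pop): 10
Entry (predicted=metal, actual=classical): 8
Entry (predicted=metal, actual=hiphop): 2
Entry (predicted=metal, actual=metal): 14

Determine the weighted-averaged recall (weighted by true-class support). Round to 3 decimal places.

0.669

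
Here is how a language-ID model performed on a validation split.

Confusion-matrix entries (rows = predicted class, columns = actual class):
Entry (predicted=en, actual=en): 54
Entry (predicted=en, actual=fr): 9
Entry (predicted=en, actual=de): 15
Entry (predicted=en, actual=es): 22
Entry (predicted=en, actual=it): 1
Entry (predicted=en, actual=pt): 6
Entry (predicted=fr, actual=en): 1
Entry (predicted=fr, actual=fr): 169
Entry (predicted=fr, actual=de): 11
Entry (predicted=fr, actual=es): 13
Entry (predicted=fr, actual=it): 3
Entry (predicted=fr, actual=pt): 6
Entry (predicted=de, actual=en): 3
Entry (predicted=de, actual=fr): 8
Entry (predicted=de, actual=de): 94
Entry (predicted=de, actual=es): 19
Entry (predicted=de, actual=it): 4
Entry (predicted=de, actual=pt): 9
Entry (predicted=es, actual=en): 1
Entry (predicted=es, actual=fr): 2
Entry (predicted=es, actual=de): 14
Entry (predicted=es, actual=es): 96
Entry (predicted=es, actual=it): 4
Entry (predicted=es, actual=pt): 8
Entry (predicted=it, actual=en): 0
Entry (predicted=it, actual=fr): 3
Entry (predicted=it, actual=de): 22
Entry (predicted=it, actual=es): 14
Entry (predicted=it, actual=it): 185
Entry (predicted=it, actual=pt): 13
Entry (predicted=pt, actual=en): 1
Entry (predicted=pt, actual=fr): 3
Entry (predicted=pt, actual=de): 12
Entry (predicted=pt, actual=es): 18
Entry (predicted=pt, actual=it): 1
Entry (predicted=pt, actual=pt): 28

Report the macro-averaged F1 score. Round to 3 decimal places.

0.669

Per-class F1 score (2·TP/(2·TP+FP+FN)):
  en: TP=54, FP=9+15+22+1+6=53, FN=1+3+1+0+1=6 → 108/167 = 0.6467
  fr: TP=169, FP=1+11+13+3+6=34, FN=9+8+2+3+3=25 → 338/397 = 0.8514
  de: TP=94, FP=3+8+19+4+9=43, FN=15+11+14+22+12=74 → 188/305 = 0.6164
  es: TP=96, FP=1+2+14+4+8=29, FN=22+13+19+14+18=86 → 192/307 = 0.6254
  it: TP=185, FP=0+3+22+14+13=52, FN=1+3+4+4+1=13 → 370/435 = 0.8506
  pt: TP=28, FP=1+3+12+18+1=35, FN=6+6+9+8+13=42 → 56/133 = 0.4211
Macro-F1 score = mean = (0.6467 + 0.8514 + 0.6164 + 0.6254 + 0.8506 + 0.4211) / 6 = 0.669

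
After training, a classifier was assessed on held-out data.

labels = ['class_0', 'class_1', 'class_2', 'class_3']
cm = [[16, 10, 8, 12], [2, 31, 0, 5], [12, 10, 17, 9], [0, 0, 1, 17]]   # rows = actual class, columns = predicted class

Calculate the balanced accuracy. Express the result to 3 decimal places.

0.616

Balanced accuracy = mean of per-class recall.
  class_0: recall = 16/46 = 0.3478
  class_1: recall = 31/38 = 0.8158
  class_2: recall = 17/48 = 0.3542
  class_3: recall = 17/18 = 0.9444
Mean = (0.3478 + 0.8158 + 0.3542 + 0.9444) / 4 = 0.616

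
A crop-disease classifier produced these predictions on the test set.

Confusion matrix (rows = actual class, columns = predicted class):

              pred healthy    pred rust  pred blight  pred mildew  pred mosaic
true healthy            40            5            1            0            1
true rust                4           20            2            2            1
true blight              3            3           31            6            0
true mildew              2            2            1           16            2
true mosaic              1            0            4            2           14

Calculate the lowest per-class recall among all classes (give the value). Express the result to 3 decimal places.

Per-class recall (TP/(TP+FN)):
  healthy: TP=40, FN=5+1+0+1=7 → 40/47 = 0.8511
  rust: TP=20, FN=4+2+2+1=9 → 20/29 = 0.6897
  blight: TP=31, FN=3+3+6+0=12 → 31/43 = 0.7209
  mildew: TP=16, FN=2+2+1+2=7 → 16/23 = 0.6957
  mosaic: TP=14, FN=1+0+4+2=7 → 14/21 = 0.6667
Lowest is class 'mosaic' with recall = 0.667.

0.667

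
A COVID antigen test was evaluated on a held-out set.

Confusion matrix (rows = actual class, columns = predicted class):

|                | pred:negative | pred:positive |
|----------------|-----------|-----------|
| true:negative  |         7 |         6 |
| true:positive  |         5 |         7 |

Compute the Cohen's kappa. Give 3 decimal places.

0.121

Observed agreement pₒ = trace/N = 14/25 = 0.5600
Expected agreement pₑ = Σ (rowᵢ·colᵢ)/N² = (13·12 + 12·13)/25² = 0.4992
κ = (pₒ − pₑ)/(1 − pₑ) = (0.5600 − 0.4992)/(1 − 0.4992) = 0.121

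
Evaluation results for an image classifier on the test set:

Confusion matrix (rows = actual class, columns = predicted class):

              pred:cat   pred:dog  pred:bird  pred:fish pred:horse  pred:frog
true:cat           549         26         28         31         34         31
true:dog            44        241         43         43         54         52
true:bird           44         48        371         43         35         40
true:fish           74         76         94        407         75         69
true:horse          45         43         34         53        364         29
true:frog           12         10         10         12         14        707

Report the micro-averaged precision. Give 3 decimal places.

Micro-averaging pools counts across classes: ΣTP=2639, ΣFP=1246, ΣFN=1246.
Micro-precision = TP/(TP+FP) on pooled counts = 0.679 (equals overall accuracy in single-label multiclass).

0.679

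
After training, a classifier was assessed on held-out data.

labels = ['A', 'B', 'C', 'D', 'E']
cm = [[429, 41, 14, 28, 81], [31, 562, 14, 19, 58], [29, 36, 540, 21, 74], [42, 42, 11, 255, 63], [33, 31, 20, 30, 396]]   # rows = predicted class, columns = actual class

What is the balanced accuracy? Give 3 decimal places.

0.753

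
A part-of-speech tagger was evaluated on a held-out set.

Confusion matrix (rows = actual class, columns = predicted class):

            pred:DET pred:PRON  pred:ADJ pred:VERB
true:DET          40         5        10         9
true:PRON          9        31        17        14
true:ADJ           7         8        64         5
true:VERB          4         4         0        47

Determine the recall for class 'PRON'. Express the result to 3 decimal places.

recall = TP/(TP+FN).
PRON: TP=31, FN=9+17+14=40 → 31/71 = 0.4366

0.437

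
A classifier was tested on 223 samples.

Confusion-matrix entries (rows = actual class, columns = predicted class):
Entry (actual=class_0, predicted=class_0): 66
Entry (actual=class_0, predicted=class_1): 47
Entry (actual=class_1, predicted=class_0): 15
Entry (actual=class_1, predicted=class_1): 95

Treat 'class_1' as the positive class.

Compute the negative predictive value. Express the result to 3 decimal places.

NPV = TN/(TN+FN) = 66/(66+15) = 0.815

0.815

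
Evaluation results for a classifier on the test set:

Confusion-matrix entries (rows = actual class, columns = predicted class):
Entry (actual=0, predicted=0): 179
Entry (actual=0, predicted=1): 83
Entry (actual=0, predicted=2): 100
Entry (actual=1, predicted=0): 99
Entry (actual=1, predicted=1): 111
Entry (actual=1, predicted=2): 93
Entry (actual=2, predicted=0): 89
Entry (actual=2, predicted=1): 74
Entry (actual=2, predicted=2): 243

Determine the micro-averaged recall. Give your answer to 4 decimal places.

0.4977

Micro-averaging pools counts across classes: ΣTP=533, ΣFP=538, ΣFN=538.
Micro-recall = TP/(TP+FN) on pooled counts = 0.4977 (equals overall accuracy in single-label multiclass).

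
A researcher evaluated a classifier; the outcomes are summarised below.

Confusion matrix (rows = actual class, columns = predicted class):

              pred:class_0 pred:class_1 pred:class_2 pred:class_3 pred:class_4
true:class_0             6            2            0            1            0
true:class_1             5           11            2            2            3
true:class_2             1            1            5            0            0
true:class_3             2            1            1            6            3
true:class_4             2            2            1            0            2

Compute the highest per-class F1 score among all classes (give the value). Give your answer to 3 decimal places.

Per-class F1 score (2·TP/(2·TP+FP+FN)):
  class_0: TP=6, FP=5+1+2+2=10, FN=2+0+1+0=3 → 12/25 = 0.4800
  class_1: TP=11, FP=2+1+1+2=6, FN=5+2+2+3=12 → 22/40 = 0.5500
  class_2: TP=5, FP=0+2+1+1=4, FN=1+1+0+0=2 → 10/16 = 0.6250
  class_3: TP=6, FP=1+2+0+0=3, FN=2+1+1+3=7 → 12/22 = 0.5455
  class_4: TP=2, FP=0+3+0+3=6, FN=2+2+1+0=5 → 4/15 = 0.2667
Highest is class 'class_2' with F1 score = 0.625.

0.625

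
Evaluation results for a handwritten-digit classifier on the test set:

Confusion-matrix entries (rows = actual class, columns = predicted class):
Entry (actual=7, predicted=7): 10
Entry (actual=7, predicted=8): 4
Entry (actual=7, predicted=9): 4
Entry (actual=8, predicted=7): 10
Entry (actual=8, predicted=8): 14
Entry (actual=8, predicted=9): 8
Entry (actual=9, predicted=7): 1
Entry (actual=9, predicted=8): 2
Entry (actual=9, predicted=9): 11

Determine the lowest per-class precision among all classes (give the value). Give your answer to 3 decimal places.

0.476

Per-class precision (TP/(TP+FP)):
  7: TP=10, FP=10+1=11 → 10/21 = 0.4762
  8: TP=14, FP=4+2=6 → 14/20 = 0.7000
  9: TP=11, FP=4+8=12 → 11/23 = 0.4783
Lowest is class '7' with precision = 0.476.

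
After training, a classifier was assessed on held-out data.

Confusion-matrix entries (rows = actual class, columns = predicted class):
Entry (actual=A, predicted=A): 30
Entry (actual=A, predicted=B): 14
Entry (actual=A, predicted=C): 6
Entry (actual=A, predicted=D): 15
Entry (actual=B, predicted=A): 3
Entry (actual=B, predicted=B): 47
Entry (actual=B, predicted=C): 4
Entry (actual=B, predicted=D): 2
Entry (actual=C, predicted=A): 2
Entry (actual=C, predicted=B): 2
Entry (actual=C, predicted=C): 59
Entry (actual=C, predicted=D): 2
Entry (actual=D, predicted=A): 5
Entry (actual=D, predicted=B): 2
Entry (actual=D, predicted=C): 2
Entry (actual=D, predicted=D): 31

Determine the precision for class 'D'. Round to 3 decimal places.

Take TP from the diagonal, FP from the rest of the 'D' prediction marginal, FN from the rest of the 'D' actual marginal.
precision = TP/(TP+FP).
D: TP=31, FP=15+2+2=19 → 31/50 = 0.6200

0.620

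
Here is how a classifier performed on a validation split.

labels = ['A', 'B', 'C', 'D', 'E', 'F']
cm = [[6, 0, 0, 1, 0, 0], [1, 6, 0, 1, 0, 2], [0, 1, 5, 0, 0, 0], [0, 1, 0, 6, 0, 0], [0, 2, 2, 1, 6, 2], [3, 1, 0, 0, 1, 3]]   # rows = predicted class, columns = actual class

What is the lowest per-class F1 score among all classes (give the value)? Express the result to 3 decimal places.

Per-class F1 score (2·TP/(2·TP+FP+FN)):
  A: TP=6, FP=0+0+1+0+0=1, FN=1+0+0+0+3=4 → 12/17 = 0.7059
  B: TP=6, FP=1+0+1+0+2=4, FN=0+1+1+2+1=5 → 12/21 = 0.5714
  C: TP=5, FP=0+1+0+0+0=1, FN=0+0+0+2+0=2 → 10/13 = 0.7692
  D: TP=6, FP=0+1+0+0+0=1, FN=1+1+0+1+0=3 → 12/16 = 0.7500
  E: TP=6, FP=0+2+2+1+2=7, FN=0+0+0+0+1=1 → 12/20 = 0.6000
  F: TP=3, FP=3+1+0+0+1=5, FN=0+2+0+0+2=4 → 6/15 = 0.4000
Lowest is class 'F' with F1 score = 0.400.

0.400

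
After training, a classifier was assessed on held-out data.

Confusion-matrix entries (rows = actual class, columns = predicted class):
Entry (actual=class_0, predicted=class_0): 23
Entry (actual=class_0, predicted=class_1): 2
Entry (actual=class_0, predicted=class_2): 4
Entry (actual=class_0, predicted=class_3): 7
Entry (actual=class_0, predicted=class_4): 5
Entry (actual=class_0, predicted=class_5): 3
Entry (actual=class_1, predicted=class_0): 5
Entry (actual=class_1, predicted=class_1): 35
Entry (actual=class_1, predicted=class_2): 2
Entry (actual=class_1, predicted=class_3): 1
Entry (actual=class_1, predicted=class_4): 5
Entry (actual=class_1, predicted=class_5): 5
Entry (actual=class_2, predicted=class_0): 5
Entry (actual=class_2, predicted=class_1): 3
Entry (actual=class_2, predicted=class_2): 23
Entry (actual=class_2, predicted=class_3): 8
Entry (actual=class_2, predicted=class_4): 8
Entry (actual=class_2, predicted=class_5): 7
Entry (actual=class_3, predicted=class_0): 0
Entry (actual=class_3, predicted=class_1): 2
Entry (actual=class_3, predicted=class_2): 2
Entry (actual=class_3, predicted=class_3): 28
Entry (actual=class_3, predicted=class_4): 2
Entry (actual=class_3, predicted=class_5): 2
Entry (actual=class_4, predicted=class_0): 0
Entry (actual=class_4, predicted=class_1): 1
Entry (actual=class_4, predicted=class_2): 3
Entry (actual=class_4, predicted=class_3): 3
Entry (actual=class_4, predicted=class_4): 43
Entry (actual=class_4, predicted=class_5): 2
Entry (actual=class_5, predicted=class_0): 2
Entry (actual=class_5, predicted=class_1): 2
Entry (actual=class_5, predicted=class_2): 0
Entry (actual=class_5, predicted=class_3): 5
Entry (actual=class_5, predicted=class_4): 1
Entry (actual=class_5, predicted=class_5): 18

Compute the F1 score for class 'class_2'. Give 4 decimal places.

0.5227

Take TP from the diagonal, FP from the rest of the 'class_2' prediction marginal, FN from the rest of the 'class_2' actual marginal.
F1 score = 2·TP/(2·TP+FP+FN).
class_2: TP=23, FP=4+2+2+3+0=11, FN=5+3+8+8+7=31 → 46/88 = 0.52273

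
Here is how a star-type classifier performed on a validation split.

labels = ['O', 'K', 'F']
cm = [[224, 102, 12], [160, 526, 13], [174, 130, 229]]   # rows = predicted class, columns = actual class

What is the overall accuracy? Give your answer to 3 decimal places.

Accuracy = trace / total = (224+526+229=979) / 1570 = 979/1570 = 0.624

0.624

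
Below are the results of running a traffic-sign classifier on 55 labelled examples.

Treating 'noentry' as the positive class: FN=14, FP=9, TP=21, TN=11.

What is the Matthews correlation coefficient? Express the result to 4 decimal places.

0.1449

MCC = (TP·TN − FP·FN) / √((TP+FP)(TP+FN)(TN+FP)(TN+FN))
Numerator = 21·11 − 9·14 = 105
Denominator = √(30·35·20·25) = √525000 = 724.5688
MCC = 105 / 724.5688 = 0.1449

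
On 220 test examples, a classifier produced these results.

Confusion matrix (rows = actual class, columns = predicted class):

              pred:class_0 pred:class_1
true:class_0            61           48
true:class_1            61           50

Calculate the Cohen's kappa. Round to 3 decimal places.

Observed agreement pₒ = trace/N = 111/220 = 0.5045
Expected agreement pₑ = Σ (rowᵢ·colᵢ)/N² = (109·122 + 111·98)/220² = 0.4995
κ = (pₒ − pₑ)/(1 − pₑ) = (0.5045 − 0.4995)/(1 − 0.4995) = 0.010

0.010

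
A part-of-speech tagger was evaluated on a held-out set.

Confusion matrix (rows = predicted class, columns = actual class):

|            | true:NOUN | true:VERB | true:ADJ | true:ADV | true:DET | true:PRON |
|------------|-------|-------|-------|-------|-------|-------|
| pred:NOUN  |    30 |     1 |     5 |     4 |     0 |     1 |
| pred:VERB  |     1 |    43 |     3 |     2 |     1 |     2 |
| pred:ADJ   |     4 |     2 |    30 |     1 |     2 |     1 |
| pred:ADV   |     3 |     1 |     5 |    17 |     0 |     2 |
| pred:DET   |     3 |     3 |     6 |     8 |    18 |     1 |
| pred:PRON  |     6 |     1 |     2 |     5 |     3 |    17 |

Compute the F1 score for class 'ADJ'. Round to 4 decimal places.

0.6593

One-vs-rest for 'ADJ': TP = diagonal; FP = other classes predicted 'ADJ'; FN = 'ADJ' predicted as other.
F1 score = 2·TP/(2·TP+FP+FN).
ADJ: TP=30, FP=4+2+1+2+1=10, FN=5+3+5+6+2=21 → 60/91 = 0.65934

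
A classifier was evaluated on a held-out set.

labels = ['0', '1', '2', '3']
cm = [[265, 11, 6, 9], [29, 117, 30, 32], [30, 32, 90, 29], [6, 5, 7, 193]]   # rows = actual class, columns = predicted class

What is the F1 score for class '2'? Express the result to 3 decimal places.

F1 score = 2·TP/(2·TP+FP+FN).
2: TP=90, FP=6+30+7=43, FN=30+32+29=91 → 180/314 = 0.5732

0.573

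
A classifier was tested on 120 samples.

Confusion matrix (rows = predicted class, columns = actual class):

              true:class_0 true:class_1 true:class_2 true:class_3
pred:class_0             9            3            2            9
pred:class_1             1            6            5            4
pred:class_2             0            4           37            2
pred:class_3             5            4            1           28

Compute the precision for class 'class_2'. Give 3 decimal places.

Take TP from the diagonal, FP from the rest of the 'class_2' prediction marginal, FN from the rest of the 'class_2' actual marginal.
precision = TP/(TP+FP).
class_2: TP=37, FP=0+4+2=6 → 37/43 = 0.8605

0.860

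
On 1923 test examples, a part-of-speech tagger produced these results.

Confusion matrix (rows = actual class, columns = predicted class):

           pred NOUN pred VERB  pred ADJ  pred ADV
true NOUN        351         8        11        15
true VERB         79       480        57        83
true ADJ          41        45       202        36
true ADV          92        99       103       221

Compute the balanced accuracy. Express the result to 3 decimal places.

0.663

Balanced accuracy = mean of per-class recall.
  NOUN: recall = 351/385 = 0.9117
  VERB: recall = 480/699 = 0.6867
  ADJ: recall = 202/324 = 0.6235
  ADV: recall = 221/515 = 0.4291
Mean = (0.9117 + 0.6867 + 0.6235 + 0.4291) / 4 = 0.663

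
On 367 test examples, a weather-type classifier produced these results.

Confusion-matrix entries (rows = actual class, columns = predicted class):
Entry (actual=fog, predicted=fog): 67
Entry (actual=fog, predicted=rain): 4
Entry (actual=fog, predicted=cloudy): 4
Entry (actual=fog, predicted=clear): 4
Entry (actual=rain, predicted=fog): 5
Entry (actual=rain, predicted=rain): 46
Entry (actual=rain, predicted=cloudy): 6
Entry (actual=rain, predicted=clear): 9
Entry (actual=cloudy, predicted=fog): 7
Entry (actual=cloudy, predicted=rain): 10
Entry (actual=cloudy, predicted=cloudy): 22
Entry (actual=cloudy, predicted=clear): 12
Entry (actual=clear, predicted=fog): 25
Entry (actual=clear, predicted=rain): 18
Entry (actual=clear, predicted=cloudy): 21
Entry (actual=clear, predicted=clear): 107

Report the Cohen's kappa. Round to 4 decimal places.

0.5224

Observed agreement pₒ = trace/N = 242/367 = 0.65940
Expected agreement pₑ = Σ (rowᵢ·colᵢ)/N² = (79·104 + 66·78 + 51·53 + 171·132)/367² = 0.28688
κ = (pₒ − pₑ)/(1 − pₑ) = (0.65940 − 0.28688)/(1 − 0.28688) = 0.5224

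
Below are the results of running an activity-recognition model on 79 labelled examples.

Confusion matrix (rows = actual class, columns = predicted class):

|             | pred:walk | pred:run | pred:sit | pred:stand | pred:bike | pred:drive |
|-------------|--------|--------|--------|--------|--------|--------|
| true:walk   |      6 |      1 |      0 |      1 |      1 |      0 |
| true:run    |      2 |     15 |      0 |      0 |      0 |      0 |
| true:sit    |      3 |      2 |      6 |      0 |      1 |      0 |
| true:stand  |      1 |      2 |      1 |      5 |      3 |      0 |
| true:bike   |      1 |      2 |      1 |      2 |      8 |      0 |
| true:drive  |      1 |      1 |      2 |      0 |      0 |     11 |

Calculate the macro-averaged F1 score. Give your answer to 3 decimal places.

0.626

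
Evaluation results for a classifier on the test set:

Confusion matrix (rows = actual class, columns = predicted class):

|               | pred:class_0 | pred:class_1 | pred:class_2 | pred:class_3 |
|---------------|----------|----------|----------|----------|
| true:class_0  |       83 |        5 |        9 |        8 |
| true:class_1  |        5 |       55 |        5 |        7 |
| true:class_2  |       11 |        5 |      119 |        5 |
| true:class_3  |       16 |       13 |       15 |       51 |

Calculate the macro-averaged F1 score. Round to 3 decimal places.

0.732

Per-class F1 score (2·TP/(2·TP+FP+FN)):
  class_0: TP=83, FP=5+11+16=32, FN=5+9+8=22 → 166/220 = 0.7545
  class_1: TP=55, FP=5+5+13=23, FN=5+5+7=17 → 110/150 = 0.7333
  class_2: TP=119, FP=9+5+15=29, FN=11+5+5=21 → 238/288 = 0.8264
  class_3: TP=51, FP=8+7+5=20, FN=16+13+15=44 → 102/166 = 0.6145
Macro-F1 score = mean = (0.7545 + 0.7333 + 0.8264 + 0.6145) / 4 = 0.732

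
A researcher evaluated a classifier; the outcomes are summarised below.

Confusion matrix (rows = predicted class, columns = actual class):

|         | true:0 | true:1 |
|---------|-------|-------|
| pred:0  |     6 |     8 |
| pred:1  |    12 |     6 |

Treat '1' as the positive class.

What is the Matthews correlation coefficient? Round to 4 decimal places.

-0.2381

MCC = (TP·TN − FP·FN) / √((TP+FP)(TP+FN)(TN+FP)(TN+FN))
Numerator = 6·6 − 12·8 = -60
Denominator = √(18·14·18·14) = √63504 = 252.0000
MCC = -60 / 252.0000 = -0.2381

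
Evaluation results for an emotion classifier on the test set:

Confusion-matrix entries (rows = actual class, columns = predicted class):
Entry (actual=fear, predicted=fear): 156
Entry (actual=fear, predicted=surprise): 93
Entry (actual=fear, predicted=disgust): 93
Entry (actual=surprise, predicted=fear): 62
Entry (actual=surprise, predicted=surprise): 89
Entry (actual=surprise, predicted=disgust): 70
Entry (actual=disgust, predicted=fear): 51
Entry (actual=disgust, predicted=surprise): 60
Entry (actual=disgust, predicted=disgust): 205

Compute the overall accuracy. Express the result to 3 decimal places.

0.512

Accuracy = trace / total = (156+89+205=450) / 879 = 450/879 = 0.512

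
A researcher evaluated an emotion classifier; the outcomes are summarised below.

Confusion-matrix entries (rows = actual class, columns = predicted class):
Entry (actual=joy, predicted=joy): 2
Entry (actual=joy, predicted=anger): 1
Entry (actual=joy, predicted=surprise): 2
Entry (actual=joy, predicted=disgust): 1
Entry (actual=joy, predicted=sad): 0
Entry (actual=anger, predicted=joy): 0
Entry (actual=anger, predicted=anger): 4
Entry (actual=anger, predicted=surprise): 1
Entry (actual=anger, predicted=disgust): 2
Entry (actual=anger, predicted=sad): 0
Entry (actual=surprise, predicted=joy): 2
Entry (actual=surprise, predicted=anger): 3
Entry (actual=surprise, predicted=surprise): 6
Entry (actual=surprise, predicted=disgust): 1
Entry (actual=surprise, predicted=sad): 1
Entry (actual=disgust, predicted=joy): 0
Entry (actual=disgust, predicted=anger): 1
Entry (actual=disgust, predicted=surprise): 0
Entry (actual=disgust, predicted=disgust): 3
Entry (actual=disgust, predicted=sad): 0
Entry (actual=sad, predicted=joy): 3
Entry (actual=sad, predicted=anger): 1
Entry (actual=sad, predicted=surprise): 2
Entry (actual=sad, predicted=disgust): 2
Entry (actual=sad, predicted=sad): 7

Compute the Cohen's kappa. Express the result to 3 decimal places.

Observed agreement pₒ = trace/N = 22/45 = 0.4889
Expected agreement pₑ = Σ (rowᵢ·colᵢ)/N² = (6·7 + 7·10 + 13·11 + 4·9 + 15·8)/45² = 0.2030
κ = (pₒ − pₑ)/(1 − pₑ) = (0.4889 − 0.2030)/(1 − 0.2030) = 0.359

0.359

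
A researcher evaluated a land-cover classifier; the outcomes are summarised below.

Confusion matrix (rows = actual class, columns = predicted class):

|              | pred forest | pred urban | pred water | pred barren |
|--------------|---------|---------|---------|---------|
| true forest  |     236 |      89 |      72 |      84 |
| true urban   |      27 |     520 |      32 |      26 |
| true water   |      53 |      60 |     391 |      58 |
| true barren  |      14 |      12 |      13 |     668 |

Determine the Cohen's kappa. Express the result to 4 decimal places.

0.6897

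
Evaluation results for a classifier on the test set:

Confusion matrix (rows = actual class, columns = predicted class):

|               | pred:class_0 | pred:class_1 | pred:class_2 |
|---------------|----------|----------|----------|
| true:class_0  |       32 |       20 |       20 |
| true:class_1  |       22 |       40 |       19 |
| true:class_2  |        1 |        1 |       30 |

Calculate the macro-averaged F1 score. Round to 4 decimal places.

0.5538

Per-class F1 score (2·TP/(2·TP+FP+FN)):
  class_0: TP=32, FP=22+1=23, FN=20+20=40 → 64/127 = 0.50394
  class_1: TP=40, FP=20+1=21, FN=22+19=41 → 80/142 = 0.56338
  class_2: TP=30, FP=20+19=39, FN=1+1=2 → 60/101 = 0.59406
Macro-F1 score = mean = (0.50394 + 0.56338 + 0.59406) / 3 = 0.5538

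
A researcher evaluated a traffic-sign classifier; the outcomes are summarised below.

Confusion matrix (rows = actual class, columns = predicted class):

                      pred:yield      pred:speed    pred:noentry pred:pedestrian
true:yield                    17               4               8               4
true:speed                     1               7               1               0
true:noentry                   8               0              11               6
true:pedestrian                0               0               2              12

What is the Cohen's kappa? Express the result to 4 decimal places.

0.4197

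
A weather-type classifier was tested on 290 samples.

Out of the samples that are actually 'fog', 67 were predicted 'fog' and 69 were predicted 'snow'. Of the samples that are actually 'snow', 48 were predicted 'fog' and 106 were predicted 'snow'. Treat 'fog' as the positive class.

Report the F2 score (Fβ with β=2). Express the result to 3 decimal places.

0.508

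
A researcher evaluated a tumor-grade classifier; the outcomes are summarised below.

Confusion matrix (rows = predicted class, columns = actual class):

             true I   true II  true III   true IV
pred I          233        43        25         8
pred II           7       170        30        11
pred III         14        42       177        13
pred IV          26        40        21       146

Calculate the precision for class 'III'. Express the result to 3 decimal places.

0.720

precision = TP/(TP+FP).
III: TP=177, FP=14+42+13=69 → 177/246 = 0.7195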